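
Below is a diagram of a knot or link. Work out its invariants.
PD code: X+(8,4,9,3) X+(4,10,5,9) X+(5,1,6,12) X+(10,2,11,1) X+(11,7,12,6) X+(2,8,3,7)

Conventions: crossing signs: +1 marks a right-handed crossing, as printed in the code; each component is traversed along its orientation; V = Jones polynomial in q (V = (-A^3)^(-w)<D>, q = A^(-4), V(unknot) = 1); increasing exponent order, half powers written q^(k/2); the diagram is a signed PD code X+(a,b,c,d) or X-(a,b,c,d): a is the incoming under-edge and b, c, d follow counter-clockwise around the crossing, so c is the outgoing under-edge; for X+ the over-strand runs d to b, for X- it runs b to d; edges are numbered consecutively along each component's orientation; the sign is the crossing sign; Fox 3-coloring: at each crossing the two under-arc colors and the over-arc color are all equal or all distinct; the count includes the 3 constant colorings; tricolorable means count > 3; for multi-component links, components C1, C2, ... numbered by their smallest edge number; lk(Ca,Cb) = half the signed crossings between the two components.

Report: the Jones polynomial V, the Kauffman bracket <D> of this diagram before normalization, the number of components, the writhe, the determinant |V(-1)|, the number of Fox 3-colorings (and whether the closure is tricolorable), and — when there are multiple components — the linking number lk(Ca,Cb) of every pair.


Jones polynomial: V(q) = q^2 + q^4 - q^5 + q^6 - q^7
<D> = -A^-10 + A^-6 - A^-2 + A^2 + A^10; writhe +6
components 1, writhe +6 (6 crossings)
3-colorings: 3 of 3^6, det 5 — not tricolorable
note: |V(-1)| = 5: so not tricolorable, since 3 does not divide 5


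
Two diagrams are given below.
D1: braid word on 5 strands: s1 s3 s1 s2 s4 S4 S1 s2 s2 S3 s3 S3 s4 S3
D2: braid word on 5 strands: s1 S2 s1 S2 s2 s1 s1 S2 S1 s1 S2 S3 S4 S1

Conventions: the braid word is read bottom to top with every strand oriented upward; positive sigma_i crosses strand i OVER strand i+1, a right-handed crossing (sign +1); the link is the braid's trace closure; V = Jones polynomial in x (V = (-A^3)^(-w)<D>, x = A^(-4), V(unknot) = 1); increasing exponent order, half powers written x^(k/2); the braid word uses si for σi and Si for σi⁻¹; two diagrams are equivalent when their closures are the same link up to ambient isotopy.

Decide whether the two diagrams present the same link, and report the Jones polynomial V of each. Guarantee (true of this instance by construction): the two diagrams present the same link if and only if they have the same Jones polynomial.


same link: no
V(D1) = x - x^2 + 2x^3 - x^4 + x^5 - x^6  [14 crossings, <D> = -A^-12 + A^-8 - A^-4 + 2 - A^4 + A^8, w = +4]
V(D2) = -x^-3 + x^-2 - x^-1 + 3 - x + x^2 - x^3  [14 crossings, <D> = -A^-18 + A^-14 - A^-10 + 3A^-6 - A^-2 + A^2 - A^6, w = -2]
insight: V(x) takes 2 values over 2 diagrams, fixing the grouping


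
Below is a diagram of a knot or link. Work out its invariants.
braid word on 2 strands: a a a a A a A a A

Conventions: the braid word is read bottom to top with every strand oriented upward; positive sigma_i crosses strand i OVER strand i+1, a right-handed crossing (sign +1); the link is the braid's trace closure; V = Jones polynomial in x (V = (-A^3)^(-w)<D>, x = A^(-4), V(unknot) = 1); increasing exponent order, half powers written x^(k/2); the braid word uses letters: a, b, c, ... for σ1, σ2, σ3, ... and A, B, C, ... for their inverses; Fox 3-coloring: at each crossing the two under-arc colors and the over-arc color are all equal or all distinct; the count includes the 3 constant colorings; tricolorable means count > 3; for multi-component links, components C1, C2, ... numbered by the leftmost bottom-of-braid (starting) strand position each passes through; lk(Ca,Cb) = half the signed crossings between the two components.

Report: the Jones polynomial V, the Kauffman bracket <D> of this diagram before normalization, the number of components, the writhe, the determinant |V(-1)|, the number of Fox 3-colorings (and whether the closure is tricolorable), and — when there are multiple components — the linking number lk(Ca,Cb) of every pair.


V = x + x^3 - x^4
<D> = A^-7 - A^-3 - A^5 (w = +3)
1 component over 9 crossings, w = +3
9 Fox colorings among 3^9, |V(-1)| = 3: tricolorable
why: w = +3 shifts under R1 moves; the (-A^3)^(-3) factor cancels that in V


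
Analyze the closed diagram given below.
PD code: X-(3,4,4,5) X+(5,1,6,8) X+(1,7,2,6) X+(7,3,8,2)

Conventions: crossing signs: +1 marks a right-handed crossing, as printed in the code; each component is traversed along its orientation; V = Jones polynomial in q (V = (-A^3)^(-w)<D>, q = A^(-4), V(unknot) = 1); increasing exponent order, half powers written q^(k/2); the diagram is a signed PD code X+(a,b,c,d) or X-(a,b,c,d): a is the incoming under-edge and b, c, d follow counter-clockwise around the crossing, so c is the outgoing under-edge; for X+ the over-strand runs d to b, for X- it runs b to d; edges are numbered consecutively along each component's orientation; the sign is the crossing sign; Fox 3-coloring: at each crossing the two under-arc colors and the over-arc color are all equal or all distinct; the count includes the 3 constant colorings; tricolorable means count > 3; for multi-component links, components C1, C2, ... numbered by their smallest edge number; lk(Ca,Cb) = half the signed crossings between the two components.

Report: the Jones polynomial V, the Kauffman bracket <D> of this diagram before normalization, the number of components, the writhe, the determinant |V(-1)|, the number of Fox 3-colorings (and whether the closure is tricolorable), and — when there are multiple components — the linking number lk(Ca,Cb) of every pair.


V = q + q^3 - q^4
<D> = -A^-10 + A^-6 + A^2 (w = +2)
1 component over 4 crossings, w = +2
9 Fox colorings among 3^4, |V(-1)| = 3: tricolorable
why: V spans 3 powers of q: at least 3 crossings in any diagram


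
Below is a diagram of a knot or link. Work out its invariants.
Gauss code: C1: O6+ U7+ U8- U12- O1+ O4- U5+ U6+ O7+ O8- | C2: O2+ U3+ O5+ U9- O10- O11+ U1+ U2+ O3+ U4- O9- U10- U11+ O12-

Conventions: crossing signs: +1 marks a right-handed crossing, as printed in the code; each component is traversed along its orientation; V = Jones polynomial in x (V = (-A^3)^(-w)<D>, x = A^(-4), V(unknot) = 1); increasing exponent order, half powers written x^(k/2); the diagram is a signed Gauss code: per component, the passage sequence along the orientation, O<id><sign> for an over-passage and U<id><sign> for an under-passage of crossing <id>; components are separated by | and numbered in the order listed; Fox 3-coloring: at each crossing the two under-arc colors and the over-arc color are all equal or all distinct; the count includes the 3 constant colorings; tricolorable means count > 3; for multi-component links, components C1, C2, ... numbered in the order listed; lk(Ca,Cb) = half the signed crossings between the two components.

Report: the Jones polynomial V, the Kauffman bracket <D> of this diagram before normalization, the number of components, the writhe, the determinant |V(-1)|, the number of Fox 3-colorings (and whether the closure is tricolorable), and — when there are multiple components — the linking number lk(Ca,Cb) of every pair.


Jones polynomial: V(x) = -x^(-3/2) + x^(-1/2) - 2x^(1/2) + x^(3/2) - 2x^(5/2) + x^(7/2)
<D> = A^-8 - 2A^-4 + 1 - 2A^4 + A^8 - A^12; writhe +2
components 2, writhe +2 (12 crossings)
linking number lk(C1,C2) = 0
3-colorings: 3 of 3^12, det 8 — not tricolorable
note: w = +2 (over 12 crossings) is diagram-only; (-A^3)^(-2) removes it from V


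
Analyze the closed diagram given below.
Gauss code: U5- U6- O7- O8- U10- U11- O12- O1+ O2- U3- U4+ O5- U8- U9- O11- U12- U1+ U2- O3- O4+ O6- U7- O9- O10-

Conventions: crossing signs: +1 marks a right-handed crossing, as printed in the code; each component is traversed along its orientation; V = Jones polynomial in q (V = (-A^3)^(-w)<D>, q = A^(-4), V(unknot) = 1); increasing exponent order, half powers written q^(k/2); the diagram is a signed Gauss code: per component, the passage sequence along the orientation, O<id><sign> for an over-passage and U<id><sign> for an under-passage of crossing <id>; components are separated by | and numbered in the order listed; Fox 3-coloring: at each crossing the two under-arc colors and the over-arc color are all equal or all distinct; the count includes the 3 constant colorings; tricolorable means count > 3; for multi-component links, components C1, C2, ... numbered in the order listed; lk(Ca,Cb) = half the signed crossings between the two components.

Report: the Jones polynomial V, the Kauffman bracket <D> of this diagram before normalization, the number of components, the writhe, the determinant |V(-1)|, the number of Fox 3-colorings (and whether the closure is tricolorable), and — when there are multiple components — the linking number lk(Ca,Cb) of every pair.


V(q) = -q^-8 + q^-5 + q^-3
bracket: A^-12 + A^-4 - A^8, w = -8
1 component, writhe -8, over 12 crossings
det 3, colorings 9 of 3^12 — tricolorable
observation: det 3 = |V(-1)|; divisible by 3, so tricolorable


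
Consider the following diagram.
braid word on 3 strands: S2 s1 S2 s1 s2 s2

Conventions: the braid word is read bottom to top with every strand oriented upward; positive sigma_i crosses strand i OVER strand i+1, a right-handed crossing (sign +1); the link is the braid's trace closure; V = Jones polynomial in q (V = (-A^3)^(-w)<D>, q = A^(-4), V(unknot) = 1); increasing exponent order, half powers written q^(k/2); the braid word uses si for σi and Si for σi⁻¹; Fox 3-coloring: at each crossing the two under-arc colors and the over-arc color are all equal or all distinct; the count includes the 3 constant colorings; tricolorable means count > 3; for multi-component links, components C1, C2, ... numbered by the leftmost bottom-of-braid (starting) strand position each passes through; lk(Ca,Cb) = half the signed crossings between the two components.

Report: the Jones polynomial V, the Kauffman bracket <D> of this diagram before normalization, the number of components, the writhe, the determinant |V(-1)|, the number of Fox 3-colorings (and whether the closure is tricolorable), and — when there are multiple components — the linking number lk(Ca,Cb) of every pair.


V(q) = 1
bracket: A^6, w = +2
1 component, writhe +2, over 6 crossings
det 1, colorings 3 of 3^6 — not tricolorable
observation: det 1 = |V(-1)|; not divisible by 3, so not tricolorable


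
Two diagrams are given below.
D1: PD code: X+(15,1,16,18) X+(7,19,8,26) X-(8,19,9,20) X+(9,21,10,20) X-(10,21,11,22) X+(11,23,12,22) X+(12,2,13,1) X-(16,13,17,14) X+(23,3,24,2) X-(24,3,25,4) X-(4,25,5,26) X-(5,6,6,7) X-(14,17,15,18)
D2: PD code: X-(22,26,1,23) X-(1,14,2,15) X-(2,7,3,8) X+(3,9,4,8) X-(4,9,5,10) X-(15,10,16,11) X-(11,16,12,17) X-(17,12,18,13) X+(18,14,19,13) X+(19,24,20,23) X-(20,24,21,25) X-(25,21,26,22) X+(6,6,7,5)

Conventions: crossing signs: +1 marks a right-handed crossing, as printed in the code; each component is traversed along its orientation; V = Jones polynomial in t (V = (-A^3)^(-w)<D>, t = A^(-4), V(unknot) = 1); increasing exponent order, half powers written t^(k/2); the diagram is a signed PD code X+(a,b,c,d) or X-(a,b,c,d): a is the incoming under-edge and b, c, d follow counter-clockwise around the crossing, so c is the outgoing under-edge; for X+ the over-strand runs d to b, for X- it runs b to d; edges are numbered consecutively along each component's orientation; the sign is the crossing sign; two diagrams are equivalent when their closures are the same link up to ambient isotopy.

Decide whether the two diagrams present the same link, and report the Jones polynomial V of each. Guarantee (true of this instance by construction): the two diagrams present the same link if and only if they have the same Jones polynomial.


same link: no
V(D1) = -t^(-1/2) - t^(1/2)  [13 crossings, <D> = A^-5 + A^-1, w = -1]
V(D2) = t^(-13/2) - t^(-11/2) + t^(-9/2) - 2t^(-7/2) - t^(-3/2)  (w -5, c 13, <D> = A^-9 + 2A^-1 - A^3 + A^7 - A^11)
note: V(t) takes 2 values over 2 diagrams, fixing the grouping


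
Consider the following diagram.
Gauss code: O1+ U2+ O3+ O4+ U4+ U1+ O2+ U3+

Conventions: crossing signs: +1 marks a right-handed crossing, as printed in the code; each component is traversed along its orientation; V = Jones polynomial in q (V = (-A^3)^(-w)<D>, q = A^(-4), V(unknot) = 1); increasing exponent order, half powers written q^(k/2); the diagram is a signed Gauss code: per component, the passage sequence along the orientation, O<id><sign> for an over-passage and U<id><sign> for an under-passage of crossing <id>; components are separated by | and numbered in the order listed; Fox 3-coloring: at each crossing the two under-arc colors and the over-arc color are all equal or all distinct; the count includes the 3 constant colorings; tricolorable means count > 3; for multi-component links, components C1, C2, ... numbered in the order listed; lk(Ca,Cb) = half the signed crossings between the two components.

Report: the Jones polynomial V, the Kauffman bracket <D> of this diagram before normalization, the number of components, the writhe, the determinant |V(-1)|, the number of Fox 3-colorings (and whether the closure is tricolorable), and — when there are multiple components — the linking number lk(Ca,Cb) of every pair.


V = q + q^3 - q^4
<D> = -A^-4 + 1 + A^8 (w = +4)
1 component over 4 crossings, w = +4
9 Fox colorings among 3^4, |V(-1)| = 3: tricolorable
why: the span of V is 3, forcing >= 3 crossings in any diagram


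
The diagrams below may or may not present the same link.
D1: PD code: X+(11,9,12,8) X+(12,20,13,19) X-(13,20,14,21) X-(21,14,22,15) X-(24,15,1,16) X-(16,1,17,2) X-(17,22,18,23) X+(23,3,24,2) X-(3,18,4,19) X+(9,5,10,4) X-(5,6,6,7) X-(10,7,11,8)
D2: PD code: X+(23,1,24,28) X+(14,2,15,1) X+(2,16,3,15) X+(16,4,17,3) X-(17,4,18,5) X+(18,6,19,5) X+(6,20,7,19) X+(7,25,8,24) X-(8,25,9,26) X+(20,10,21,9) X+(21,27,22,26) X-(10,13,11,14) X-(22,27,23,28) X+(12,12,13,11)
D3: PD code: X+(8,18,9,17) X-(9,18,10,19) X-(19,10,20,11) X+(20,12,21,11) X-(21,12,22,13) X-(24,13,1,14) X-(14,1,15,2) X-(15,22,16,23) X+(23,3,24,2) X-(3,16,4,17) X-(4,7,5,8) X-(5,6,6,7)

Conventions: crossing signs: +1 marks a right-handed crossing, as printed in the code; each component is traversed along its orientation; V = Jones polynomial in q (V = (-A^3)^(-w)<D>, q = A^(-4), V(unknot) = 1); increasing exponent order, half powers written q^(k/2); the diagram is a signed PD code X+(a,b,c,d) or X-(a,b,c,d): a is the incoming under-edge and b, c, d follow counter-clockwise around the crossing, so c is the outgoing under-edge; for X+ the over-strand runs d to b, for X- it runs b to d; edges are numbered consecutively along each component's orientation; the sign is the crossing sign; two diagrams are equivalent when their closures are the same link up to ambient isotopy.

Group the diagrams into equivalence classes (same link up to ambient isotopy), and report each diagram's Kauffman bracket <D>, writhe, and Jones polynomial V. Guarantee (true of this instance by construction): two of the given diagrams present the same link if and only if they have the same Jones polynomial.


grouping into links: {D1, D3} | {D2}
V(D1) = -q^-6 + q^-5 - q^-4 + 2q^-3 - q^-2 + q^-1  (w -4, c 12, <D> = A^-8 - A^-4 + 2 - A^4 + A^8 - A^12)
V(D2) = q^2 + q^4 - q^5 + q^6 - q^7  [14 crossings, <D> = -A^-10 + A^-6 - A^-2 + A^2 + A^10, w = +6]
V(D3) = -q^-6 + q^-5 - q^-4 + 2q^-3 - q^-2 + q^-1  [12 crossings, <D> = A^-14 - A^-10 + 2A^-6 - A^-2 + A^2 - A^6, w = -6]
why: 2 classes among 3 diagrams; unequal V(q) rules out equality


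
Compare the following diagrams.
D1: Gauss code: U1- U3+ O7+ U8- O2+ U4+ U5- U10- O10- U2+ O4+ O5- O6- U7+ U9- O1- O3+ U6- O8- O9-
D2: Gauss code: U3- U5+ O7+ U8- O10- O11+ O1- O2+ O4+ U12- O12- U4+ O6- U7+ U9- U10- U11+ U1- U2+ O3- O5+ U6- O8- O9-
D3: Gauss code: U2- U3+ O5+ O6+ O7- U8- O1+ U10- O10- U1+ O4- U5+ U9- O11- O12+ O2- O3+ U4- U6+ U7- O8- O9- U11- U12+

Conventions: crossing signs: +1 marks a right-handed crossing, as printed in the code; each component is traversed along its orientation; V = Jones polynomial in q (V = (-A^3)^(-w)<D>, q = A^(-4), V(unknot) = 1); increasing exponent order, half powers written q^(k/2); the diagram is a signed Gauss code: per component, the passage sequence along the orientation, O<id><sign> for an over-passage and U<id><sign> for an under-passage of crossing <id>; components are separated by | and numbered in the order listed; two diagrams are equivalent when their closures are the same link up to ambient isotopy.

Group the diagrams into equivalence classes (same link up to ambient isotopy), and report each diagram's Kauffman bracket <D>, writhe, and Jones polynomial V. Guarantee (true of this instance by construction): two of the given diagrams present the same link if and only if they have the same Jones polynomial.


equivalence classes: {D1, D2, D3}
D1 (bracket A^-6; 10 crossings at w = -2): V = 1
V(D2) = 1  (w -2, c 12, <D> = A^-6)
V(D3) = 1  [12 crossings, <D> = A^-6, w = -2]
key observation: one V(q) for all 3 diagrams — one class (guaranteed)


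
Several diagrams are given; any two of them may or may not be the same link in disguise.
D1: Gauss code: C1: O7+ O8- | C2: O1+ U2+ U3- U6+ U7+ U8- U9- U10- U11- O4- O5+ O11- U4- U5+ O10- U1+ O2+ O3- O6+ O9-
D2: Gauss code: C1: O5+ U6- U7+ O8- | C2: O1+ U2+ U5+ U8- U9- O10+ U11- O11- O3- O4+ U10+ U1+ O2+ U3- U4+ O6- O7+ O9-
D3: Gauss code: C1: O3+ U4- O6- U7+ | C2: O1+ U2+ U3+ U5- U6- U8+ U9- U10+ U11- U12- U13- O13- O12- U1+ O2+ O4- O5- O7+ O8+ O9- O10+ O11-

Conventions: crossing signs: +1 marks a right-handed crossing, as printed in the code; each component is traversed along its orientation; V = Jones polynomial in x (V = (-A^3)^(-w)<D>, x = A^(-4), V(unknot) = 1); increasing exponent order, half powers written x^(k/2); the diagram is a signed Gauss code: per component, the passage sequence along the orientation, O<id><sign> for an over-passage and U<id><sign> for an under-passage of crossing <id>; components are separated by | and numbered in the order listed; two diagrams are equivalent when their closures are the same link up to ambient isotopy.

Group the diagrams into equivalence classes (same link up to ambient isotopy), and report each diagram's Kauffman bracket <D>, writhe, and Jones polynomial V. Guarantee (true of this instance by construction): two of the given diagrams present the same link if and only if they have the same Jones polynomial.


classes: {D1, D2, D3}
V(D1) = -x^(-1/2) - x^(1/2)  [11 crossings, <D> = A^-5 + A^-1, w = -1]
V(D2) = -x^(-1/2) - x^(1/2)  [11 crossings, <D> = A + A^5, w = +1]
V(D3) = -x^(-1/2) - x^(1/2)  [13 crossings, <D> = A^-5 + A^-1, w = -1]
note: one V(x) for all 3 diagrams — one class (guaranteed)


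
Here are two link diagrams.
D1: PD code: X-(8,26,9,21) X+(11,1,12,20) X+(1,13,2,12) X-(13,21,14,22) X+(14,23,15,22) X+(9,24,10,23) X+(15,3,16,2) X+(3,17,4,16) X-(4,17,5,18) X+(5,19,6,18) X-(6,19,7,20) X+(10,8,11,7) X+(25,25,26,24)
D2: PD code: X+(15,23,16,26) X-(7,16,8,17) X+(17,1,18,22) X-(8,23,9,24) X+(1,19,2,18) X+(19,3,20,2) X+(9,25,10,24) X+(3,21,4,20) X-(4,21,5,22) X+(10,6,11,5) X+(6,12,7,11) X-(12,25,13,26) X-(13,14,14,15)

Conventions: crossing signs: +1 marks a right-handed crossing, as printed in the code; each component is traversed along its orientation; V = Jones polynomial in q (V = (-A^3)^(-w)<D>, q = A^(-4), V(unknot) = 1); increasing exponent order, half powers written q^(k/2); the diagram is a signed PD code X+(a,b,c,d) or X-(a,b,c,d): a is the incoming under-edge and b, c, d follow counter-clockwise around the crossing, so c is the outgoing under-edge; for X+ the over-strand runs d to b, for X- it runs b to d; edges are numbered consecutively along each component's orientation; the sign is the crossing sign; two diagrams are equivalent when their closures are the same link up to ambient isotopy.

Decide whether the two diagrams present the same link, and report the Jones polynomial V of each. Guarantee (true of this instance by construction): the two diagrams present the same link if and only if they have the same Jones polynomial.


equivalent: yes
D1 (bracket -A^-3 + A^5 + A^9 + A^13; 13 crossings at w = +5): V = -q^(1/2) - q^(3/2) - q^(5/2) + q^(9/2)
V(D2) = -q^(1/2) - q^(3/2) - q^(5/2) + q^(9/2)  [13 crossings, <D> = -A^-9 + A^-1 + A^3 + A^7, w = +3]
observation: Reidemeister moves carry D1 (13 crossings) to D2 (13)


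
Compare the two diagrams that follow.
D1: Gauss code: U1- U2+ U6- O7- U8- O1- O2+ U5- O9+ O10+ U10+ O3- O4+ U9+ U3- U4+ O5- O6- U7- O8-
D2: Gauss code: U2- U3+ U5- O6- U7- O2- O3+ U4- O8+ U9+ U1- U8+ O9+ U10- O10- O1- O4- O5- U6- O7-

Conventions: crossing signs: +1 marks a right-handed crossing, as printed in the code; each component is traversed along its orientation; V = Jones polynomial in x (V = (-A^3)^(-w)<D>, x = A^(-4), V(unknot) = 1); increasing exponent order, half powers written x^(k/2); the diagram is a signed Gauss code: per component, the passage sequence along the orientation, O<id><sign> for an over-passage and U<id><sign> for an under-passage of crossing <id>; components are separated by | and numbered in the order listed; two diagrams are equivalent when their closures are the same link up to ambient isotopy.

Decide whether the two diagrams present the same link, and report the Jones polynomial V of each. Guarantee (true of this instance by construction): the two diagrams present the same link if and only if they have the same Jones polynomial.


equivalent: yes
V(D1) = -x^-4 + x^-3 + x^-1  (w -2, c 10, <D> = A^-2 + A^6 - A^10)
V(D2) = -x^-4 + x^-3 + x^-1  (w -4, c 10, <D> = A^-8 + 1 - A^4)
why: one V(x) for all 2 diagrams — one class (guaranteed)


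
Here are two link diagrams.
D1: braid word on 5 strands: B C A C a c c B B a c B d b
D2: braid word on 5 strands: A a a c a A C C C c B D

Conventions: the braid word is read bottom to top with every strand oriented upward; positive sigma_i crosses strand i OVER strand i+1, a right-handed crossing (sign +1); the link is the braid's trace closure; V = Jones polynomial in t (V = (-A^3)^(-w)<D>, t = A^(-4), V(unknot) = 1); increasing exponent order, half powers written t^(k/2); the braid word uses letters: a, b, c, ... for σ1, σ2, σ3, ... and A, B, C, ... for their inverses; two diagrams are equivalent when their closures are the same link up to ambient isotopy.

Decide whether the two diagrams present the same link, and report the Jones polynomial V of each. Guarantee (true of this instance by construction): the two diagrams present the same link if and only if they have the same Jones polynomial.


equivalent: no
V(D1) = -t^-4 + t^-3 + t^-1  (w 0, c 14, <D> = A^4 + A^12 - A^16)
V(D2) = 1  (w -2, c 12, <D> = A^-6)
why: 2 values of V(t) split the 2 diagrams


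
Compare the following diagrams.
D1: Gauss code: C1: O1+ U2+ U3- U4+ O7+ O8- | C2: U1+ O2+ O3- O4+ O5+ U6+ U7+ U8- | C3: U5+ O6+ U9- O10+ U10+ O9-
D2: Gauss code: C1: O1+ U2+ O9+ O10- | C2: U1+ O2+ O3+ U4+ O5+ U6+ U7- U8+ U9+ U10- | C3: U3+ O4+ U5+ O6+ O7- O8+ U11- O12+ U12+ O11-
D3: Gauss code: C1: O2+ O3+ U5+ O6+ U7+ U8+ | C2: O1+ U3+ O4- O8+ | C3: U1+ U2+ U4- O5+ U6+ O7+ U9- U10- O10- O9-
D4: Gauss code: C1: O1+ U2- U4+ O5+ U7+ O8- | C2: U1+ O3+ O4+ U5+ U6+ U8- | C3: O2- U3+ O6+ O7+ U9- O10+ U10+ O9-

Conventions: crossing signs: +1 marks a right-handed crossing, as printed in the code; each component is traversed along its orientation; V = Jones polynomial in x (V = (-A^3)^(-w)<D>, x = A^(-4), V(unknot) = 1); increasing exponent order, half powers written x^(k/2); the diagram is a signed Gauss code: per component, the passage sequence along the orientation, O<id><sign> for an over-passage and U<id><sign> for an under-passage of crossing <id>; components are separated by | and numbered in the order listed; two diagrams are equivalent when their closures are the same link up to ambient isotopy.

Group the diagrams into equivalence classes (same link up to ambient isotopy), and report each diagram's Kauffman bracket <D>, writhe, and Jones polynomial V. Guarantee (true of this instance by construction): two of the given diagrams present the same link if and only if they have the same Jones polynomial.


classes: {D1, D4} | {D2, D3}
V(D1) = x + 2x^3 + x^5  [10 crossings, <D> = A^-8 + 2 + A^8, w = +4]
V(D2) = x^2 + 2x^4 - x^5 + 2x^6 - x^7 + x^8  (w +6, c 12, <D> = A^-14 - A^-10 + 2A^-6 - A^-2 + 2A^2 + A^10)
V(D3) = x^2 + 2x^4 - x^5 + 2x^6 - x^7 + x^8  [10 crossings, <D> = A^-20 - A^-16 + 2A^-12 - A^-8 + 2A^-4 + A^4, w = +4]
D4 (bracket A^-8 + 2 + A^8; 10 crossings at w = +4): V = x + 2x^3 + x^5
insight: 2 values of V(x) split the 4 diagrams


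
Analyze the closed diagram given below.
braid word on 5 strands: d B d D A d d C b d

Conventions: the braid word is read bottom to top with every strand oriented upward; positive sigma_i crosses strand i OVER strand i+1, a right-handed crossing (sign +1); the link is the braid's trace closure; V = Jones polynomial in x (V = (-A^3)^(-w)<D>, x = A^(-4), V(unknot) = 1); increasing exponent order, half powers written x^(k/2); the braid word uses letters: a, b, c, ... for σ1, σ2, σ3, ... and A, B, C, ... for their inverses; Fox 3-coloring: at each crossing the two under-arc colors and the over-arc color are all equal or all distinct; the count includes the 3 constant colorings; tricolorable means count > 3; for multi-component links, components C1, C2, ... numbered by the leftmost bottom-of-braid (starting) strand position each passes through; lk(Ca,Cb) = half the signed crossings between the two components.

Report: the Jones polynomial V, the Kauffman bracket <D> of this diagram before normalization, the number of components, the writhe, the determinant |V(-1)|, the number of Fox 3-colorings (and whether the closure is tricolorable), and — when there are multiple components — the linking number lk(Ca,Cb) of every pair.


V(x) = x + x^2 + x^3 + x^6
bracket: A^-18 + A^-6 + A^-2 + A^2, w = +2
3 components, writhe +2, over 10 crossings
lk(C1,C2) = 0
linking number lk(C1,C3) = 0
lk(C2,C3): +2
det 0, colorings 9 of 3^10 — tricolorable
observation: span 5 respects span(V) <= c + mu - 1 = 12 for this 3-component diagram


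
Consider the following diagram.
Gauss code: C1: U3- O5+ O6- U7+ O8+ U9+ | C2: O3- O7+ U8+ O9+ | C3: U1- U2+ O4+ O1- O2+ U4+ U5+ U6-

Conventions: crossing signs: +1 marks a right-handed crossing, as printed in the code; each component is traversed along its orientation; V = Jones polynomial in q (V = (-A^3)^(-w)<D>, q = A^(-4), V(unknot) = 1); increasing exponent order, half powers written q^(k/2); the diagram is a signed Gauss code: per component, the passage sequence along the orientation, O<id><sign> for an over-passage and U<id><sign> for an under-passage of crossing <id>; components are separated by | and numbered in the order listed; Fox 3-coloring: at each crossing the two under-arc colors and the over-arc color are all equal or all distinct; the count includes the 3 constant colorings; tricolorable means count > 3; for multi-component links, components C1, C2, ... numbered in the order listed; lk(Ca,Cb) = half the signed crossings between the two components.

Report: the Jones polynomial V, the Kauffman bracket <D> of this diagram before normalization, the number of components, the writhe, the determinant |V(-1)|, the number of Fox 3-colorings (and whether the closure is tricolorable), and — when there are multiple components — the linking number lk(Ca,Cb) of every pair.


V = 1 + q + q^2 + q^3
<D> = -A^-3 - A - A^5 - A^9 (w = +3)
3 components over 9 crossings, w = +3
lk(C1,C2): +1
lk(C1,C3) = 0
linking number lk(C2,C3) = 0
9 Fox colorings among 3^9, |V(-1)| = 0: tricolorable
why: summing lk over 3 pairs gives +1


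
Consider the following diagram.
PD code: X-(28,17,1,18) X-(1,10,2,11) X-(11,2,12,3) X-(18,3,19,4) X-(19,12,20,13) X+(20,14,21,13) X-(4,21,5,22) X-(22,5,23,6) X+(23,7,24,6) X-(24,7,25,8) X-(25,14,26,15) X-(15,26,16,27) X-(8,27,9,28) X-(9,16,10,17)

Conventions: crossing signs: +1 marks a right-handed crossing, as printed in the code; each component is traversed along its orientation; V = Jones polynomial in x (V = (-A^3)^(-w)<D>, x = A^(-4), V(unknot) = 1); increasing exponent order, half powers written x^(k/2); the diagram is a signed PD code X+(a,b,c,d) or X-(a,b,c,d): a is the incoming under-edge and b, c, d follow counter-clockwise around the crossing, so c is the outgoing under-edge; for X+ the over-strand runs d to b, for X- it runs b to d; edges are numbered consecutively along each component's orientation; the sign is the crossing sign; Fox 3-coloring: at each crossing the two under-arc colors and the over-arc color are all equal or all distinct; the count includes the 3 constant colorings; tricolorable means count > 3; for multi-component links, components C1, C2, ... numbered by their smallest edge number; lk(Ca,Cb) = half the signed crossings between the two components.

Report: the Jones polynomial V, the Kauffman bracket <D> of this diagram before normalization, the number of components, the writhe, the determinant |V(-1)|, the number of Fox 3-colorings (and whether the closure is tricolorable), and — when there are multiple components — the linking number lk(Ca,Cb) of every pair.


V = -x^-12 + x^-11 - x^-10 + x^-9 - x^-8 + x^-6 + x^-4
<D> = A^-14 + A^-6 - A^2 + A^6 - A^10 + A^14 - A^18 (w = -10)
1 component over 14 crossings, w = -10
9 Fox colorings among 3^14, |V(-1)| = 3: tricolorable
why: the span of V is 8, forcing >= 8 crossings in any diagram


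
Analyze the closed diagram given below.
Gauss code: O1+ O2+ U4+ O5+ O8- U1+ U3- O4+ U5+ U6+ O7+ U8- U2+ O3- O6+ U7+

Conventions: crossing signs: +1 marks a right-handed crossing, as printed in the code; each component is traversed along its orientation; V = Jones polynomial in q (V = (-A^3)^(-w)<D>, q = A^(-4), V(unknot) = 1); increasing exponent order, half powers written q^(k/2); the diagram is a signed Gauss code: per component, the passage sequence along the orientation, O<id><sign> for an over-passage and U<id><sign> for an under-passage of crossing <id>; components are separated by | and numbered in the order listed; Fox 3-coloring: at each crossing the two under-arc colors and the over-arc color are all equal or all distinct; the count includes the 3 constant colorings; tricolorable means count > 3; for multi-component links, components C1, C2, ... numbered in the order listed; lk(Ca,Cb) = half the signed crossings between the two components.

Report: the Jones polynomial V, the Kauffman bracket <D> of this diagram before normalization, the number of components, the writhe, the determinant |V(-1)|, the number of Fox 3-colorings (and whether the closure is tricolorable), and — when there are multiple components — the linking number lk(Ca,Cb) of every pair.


V = 2q - 2q^2 + 3q^3 - 3q^4 + 2q^5 - 2q^6 + q^7
<D> = A^-16 - 2A^-12 + 2A^-8 - 3A^-4 + 3 - 2A^4 + 2A^8 (w = +4)
1 component over 8 crossings, w = +4
9 Fox colorings among 3^8, |V(-1)| = 15: tricolorable
why: det 15 = |V(-1)|; divisible by 3, so tricolorable


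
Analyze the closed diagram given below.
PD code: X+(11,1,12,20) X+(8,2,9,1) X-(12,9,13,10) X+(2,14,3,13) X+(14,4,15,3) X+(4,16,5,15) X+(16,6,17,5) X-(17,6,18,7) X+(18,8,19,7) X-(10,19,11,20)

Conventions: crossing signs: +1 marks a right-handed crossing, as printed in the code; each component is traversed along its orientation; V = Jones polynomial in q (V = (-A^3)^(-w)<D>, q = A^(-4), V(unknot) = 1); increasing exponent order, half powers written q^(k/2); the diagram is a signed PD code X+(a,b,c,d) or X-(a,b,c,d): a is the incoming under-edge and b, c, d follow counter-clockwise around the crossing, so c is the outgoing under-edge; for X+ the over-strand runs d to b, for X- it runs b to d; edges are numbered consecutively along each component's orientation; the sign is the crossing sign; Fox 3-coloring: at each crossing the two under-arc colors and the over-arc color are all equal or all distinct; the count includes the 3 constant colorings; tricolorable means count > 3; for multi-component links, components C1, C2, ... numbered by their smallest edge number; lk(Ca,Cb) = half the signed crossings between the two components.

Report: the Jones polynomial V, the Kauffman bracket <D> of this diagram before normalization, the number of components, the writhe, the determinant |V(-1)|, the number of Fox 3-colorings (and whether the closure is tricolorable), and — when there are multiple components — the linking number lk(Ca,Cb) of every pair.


Jones polynomial: V(q) = q^2 + q^4 - q^5 + q^6 - q^7
<D> = -A^-16 + A^-12 - A^-8 + A^-4 + A^4; writhe +4
components 1, writhe +4 (10 crossings)
3-colorings: 3 of 3^10, det 5 — not tricolorable
note: w = +4 shifts under R1 moves; the (-A^3)^(-4) factor cancels that in V


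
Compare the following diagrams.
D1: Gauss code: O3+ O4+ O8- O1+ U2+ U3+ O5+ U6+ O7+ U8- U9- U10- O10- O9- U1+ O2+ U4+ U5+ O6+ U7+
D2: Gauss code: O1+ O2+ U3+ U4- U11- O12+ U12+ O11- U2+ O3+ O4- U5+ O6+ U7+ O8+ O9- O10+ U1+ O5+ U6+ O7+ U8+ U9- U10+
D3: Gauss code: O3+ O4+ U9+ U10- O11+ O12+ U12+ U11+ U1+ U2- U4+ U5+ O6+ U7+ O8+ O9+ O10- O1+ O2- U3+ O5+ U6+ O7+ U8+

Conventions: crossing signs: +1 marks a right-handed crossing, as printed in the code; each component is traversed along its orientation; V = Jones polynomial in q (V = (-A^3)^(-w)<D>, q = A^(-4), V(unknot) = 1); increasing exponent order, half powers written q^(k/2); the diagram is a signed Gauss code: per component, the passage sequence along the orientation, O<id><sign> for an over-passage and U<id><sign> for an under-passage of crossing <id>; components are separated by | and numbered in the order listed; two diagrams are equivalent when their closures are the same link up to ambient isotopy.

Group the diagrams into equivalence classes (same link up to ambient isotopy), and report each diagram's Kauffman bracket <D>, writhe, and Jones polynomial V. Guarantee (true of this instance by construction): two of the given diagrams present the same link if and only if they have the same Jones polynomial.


grouping into links: {D1, D2, D3}
V(D1) = q^2 + q^4 - q^5 + q^6 - q^7  (w +4, c 10, <D> = -A^-16 + A^-12 - A^-8 + A^-4 + A^4)
V(D2) = q^2 + q^4 - q^5 + q^6 - q^7  (w +6, c 12, <D> = -A^-10 + A^-6 - A^-2 + A^2 + A^10)
V(D3) = q^2 + q^4 - q^5 + q^6 - q^7  [12 crossings, <D> = -A^-4 + 1 - A^4 + A^8 + A^16, w = +8]
why: one V(q) for all 3 diagrams — one class (guaranteed)


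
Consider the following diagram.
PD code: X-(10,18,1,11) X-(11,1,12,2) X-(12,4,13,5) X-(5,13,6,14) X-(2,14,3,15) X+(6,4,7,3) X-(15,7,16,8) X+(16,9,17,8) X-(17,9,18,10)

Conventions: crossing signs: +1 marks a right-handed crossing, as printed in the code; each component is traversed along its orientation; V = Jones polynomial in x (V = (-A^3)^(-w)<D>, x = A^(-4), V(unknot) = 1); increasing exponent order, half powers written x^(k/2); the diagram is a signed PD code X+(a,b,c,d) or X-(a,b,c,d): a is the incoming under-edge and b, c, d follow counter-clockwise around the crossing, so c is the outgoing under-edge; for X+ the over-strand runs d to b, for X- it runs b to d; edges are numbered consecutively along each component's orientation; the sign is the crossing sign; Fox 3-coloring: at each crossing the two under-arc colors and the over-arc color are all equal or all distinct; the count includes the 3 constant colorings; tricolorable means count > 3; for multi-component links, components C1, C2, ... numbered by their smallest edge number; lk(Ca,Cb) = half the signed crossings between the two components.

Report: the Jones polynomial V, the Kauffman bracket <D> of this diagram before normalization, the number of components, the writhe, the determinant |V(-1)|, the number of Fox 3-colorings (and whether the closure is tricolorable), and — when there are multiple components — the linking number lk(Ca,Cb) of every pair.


Jones polynomial: V(x) = -x^(-15/2) + x^(-13/2) - 2x^(-11/2) + 2x^(-9/2) - 2x^(-7/2) + x^(-5/2) - x^(-3/2)
<D> = A^-9 - A^-5 + 2A^-1 - 2A^3 + 2A^7 - A^11 + A^15; writhe -5
components 2, writhe -5 (9 crossings)
linking number lk(C1,C2) = -3
3-colorings: 3 of 3^9, det 10 — not tricolorable
note: |V(-1)| = 10: so not tricolorable, since 3 does not divide 10


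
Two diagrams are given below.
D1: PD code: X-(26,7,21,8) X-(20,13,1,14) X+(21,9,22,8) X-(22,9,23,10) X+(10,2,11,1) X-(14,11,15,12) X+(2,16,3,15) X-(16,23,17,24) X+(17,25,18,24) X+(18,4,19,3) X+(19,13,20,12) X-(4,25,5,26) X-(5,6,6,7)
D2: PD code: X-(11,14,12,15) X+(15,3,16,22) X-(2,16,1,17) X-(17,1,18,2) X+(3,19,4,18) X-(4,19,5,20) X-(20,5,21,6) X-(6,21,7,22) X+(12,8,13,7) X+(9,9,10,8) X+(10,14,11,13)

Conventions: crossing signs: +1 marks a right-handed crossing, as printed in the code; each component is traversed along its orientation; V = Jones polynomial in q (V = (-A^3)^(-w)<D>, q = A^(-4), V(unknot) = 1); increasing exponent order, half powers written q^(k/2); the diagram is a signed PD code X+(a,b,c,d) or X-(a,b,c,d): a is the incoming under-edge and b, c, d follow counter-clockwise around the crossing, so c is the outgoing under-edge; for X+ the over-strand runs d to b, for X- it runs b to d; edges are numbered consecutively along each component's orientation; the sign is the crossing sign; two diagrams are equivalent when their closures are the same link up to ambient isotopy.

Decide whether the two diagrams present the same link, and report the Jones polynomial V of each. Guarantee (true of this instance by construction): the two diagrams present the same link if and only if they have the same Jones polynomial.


equivalent: no
D1 (bracket -A^-17 + A^-13 - A^-9 + 2A^-5 + A^3; 13 crossings at w = -1): V = -q^(-3/2) - 2q^(1/2) + q^(3/2) - q^(5/2) + q^(7/2)
D2 (bracket A^-1 + A^7; 11 crossings at w = -1): V = -q^(-5/2) - q^(-1/2)
key observation: 2 values of V(q) split the 2 diagrams


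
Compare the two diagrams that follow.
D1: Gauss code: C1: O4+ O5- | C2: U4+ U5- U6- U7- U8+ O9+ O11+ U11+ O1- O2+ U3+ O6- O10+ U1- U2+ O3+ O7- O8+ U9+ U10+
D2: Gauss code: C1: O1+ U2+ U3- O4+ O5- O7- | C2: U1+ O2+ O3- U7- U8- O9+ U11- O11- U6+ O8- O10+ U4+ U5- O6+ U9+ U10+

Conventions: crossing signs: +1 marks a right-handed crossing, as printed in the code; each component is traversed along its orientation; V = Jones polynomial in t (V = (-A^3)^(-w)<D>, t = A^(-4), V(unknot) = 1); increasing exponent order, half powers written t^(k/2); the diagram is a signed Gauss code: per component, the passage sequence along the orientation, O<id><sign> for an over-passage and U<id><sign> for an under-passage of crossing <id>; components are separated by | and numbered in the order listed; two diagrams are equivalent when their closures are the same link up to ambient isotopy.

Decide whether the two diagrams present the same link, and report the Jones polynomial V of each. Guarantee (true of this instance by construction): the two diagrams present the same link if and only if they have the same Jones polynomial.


equivalent: yes
D1 (bracket A^7 + A^11; 11 crossings at w = +3): V = -t^(-1/2) - t^(1/2)
D2 (bracket A + A^5; 11 crossings at w = +1): V = -t^(-1/2) - t^(1/2)
key observation: Reidemeister moves carry D1 (11 crossings) to D2 (11)


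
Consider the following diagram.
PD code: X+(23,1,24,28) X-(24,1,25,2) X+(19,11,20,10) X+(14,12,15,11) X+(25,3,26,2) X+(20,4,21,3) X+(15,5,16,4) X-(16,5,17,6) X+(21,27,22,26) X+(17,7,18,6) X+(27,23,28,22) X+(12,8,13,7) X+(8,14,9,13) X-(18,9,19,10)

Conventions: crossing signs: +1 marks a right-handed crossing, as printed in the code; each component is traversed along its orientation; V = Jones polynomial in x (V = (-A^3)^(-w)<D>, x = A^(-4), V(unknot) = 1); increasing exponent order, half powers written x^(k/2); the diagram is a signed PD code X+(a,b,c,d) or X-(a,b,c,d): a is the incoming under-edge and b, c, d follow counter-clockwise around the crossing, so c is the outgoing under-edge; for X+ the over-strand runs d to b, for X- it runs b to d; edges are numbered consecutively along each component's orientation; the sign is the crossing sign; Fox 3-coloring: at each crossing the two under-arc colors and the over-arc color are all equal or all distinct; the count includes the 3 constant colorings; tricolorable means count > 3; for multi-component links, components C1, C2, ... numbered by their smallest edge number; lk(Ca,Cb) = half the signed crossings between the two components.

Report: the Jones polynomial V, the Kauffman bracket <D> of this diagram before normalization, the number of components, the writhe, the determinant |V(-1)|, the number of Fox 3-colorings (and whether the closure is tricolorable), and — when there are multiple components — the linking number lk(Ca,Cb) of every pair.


V(x) = x^2 + 2x^4 - 2x^5 + x^6 - 2x^7 + x^8
bracket: A^-8 - 2A^-4 + 1 - 2A^4 + 2A^8 + A^16, w = +8
1 component, writhe +8, over 14 crossings
det 9, colorings 27 of 3^14 — tricolorable
observation: the span of V is 6, forcing >= 6 crossings in any diagram
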